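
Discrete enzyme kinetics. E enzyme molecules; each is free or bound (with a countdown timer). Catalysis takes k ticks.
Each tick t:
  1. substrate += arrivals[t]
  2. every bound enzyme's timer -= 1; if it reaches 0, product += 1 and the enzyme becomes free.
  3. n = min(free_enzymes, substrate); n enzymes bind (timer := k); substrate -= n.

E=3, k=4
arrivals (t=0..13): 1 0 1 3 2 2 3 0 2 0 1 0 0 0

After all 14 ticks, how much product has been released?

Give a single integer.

Answer: 7

Derivation:
t=0: arr=1 -> substrate=0 bound=1 product=0
t=1: arr=0 -> substrate=0 bound=1 product=0
t=2: arr=1 -> substrate=0 bound=2 product=0
t=3: arr=3 -> substrate=2 bound=3 product=0
t=4: arr=2 -> substrate=3 bound=3 product=1
t=5: arr=2 -> substrate=5 bound=3 product=1
t=6: arr=3 -> substrate=7 bound=3 product=2
t=7: arr=0 -> substrate=6 bound=3 product=3
t=8: arr=2 -> substrate=7 bound=3 product=4
t=9: arr=0 -> substrate=7 bound=3 product=4
t=10: arr=1 -> substrate=7 bound=3 product=5
t=11: arr=0 -> substrate=6 bound=3 product=6
t=12: arr=0 -> substrate=5 bound=3 product=7
t=13: arr=0 -> substrate=5 bound=3 product=7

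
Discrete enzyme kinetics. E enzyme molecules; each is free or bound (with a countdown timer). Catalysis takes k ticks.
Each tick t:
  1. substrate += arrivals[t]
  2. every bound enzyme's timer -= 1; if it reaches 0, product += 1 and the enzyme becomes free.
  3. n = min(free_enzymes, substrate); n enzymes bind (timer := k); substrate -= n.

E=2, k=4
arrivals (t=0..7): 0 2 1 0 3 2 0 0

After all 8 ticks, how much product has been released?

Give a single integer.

Answer: 2

Derivation:
t=0: arr=0 -> substrate=0 bound=0 product=0
t=1: arr=2 -> substrate=0 bound=2 product=0
t=2: arr=1 -> substrate=1 bound=2 product=0
t=3: arr=0 -> substrate=1 bound=2 product=0
t=4: arr=3 -> substrate=4 bound=2 product=0
t=5: arr=2 -> substrate=4 bound=2 product=2
t=6: arr=0 -> substrate=4 bound=2 product=2
t=7: arr=0 -> substrate=4 bound=2 product=2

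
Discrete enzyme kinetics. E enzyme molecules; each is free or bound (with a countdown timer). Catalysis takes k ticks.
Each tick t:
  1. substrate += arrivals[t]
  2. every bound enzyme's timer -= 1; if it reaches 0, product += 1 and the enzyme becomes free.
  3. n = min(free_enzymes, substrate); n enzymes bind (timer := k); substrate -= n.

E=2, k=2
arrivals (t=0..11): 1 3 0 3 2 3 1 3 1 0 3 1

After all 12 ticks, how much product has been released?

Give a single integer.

Answer: 10

Derivation:
t=0: arr=1 -> substrate=0 bound=1 product=0
t=1: arr=3 -> substrate=2 bound=2 product=0
t=2: arr=0 -> substrate=1 bound=2 product=1
t=3: arr=3 -> substrate=3 bound=2 product=2
t=4: arr=2 -> substrate=4 bound=2 product=3
t=5: arr=3 -> substrate=6 bound=2 product=4
t=6: arr=1 -> substrate=6 bound=2 product=5
t=7: arr=3 -> substrate=8 bound=2 product=6
t=8: arr=1 -> substrate=8 bound=2 product=7
t=9: arr=0 -> substrate=7 bound=2 product=8
t=10: arr=3 -> substrate=9 bound=2 product=9
t=11: arr=1 -> substrate=9 bound=2 product=10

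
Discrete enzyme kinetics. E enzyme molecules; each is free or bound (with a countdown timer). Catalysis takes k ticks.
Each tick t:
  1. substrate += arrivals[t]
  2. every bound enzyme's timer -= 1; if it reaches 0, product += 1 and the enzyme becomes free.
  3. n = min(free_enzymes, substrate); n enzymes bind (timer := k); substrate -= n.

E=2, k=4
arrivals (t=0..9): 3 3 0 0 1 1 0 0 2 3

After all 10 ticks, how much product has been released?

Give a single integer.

Answer: 4

Derivation:
t=0: arr=3 -> substrate=1 bound=2 product=0
t=1: arr=3 -> substrate=4 bound=2 product=0
t=2: arr=0 -> substrate=4 bound=2 product=0
t=3: arr=0 -> substrate=4 bound=2 product=0
t=4: arr=1 -> substrate=3 bound=2 product=2
t=5: arr=1 -> substrate=4 bound=2 product=2
t=6: arr=0 -> substrate=4 bound=2 product=2
t=7: arr=0 -> substrate=4 bound=2 product=2
t=8: arr=2 -> substrate=4 bound=2 product=4
t=9: arr=3 -> substrate=7 bound=2 product=4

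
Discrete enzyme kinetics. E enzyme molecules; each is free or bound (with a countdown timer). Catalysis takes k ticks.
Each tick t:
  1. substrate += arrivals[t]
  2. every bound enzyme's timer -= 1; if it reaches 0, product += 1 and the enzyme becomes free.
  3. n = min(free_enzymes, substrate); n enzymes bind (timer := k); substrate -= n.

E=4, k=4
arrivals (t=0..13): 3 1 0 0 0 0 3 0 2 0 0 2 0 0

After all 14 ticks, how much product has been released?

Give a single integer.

Answer: 8

Derivation:
t=0: arr=3 -> substrate=0 bound=3 product=0
t=1: arr=1 -> substrate=0 bound=4 product=0
t=2: arr=0 -> substrate=0 bound=4 product=0
t=3: arr=0 -> substrate=0 bound=4 product=0
t=4: arr=0 -> substrate=0 bound=1 product=3
t=5: arr=0 -> substrate=0 bound=0 product=4
t=6: arr=3 -> substrate=0 bound=3 product=4
t=7: arr=0 -> substrate=0 bound=3 product=4
t=8: arr=2 -> substrate=1 bound=4 product=4
t=9: arr=0 -> substrate=1 bound=4 product=4
t=10: arr=0 -> substrate=0 bound=2 product=7
t=11: arr=2 -> substrate=0 bound=4 product=7
t=12: arr=0 -> substrate=0 bound=3 product=8
t=13: arr=0 -> substrate=0 bound=3 product=8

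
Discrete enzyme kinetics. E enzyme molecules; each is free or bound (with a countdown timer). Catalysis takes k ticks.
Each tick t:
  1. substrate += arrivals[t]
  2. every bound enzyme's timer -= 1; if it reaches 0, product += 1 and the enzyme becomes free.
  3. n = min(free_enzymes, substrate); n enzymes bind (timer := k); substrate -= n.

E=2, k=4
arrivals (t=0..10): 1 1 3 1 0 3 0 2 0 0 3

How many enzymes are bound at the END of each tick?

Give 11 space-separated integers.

t=0: arr=1 -> substrate=0 bound=1 product=0
t=1: arr=1 -> substrate=0 bound=2 product=0
t=2: arr=3 -> substrate=3 bound=2 product=0
t=3: arr=1 -> substrate=4 bound=2 product=0
t=4: arr=0 -> substrate=3 bound=2 product=1
t=5: arr=3 -> substrate=5 bound=2 product=2
t=6: arr=0 -> substrate=5 bound=2 product=2
t=7: arr=2 -> substrate=7 bound=2 product=2
t=8: arr=0 -> substrate=6 bound=2 product=3
t=9: arr=0 -> substrate=5 bound=2 product=4
t=10: arr=3 -> substrate=8 bound=2 product=4

Answer: 1 2 2 2 2 2 2 2 2 2 2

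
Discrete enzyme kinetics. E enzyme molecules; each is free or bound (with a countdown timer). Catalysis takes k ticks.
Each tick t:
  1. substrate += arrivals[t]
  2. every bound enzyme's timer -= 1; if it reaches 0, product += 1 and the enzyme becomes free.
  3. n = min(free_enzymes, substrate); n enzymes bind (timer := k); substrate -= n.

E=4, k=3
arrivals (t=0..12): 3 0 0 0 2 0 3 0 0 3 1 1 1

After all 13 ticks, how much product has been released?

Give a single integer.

Answer: 11

Derivation:
t=0: arr=3 -> substrate=0 bound=3 product=0
t=1: arr=0 -> substrate=0 bound=3 product=0
t=2: arr=0 -> substrate=0 bound=3 product=0
t=3: arr=0 -> substrate=0 bound=0 product=3
t=4: arr=2 -> substrate=0 bound=2 product=3
t=5: arr=0 -> substrate=0 bound=2 product=3
t=6: arr=3 -> substrate=1 bound=4 product=3
t=7: arr=0 -> substrate=0 bound=3 product=5
t=8: arr=0 -> substrate=0 bound=3 product=5
t=9: arr=3 -> substrate=0 bound=4 product=7
t=10: arr=1 -> substrate=0 bound=4 product=8
t=11: arr=1 -> substrate=1 bound=4 product=8
t=12: arr=1 -> substrate=0 bound=3 product=11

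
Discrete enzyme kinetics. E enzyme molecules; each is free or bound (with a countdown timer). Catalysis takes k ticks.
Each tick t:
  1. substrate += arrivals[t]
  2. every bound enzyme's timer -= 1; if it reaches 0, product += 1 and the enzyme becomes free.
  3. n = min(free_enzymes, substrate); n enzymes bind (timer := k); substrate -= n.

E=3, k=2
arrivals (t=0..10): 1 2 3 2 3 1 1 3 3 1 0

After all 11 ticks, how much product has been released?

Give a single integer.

Answer: 13

Derivation:
t=0: arr=1 -> substrate=0 bound=1 product=0
t=1: arr=2 -> substrate=0 bound=3 product=0
t=2: arr=3 -> substrate=2 bound=3 product=1
t=3: arr=2 -> substrate=2 bound=3 product=3
t=4: arr=3 -> substrate=4 bound=3 product=4
t=5: arr=1 -> substrate=3 bound=3 product=6
t=6: arr=1 -> substrate=3 bound=3 product=7
t=7: arr=3 -> substrate=4 bound=3 product=9
t=8: arr=3 -> substrate=6 bound=3 product=10
t=9: arr=1 -> substrate=5 bound=3 product=12
t=10: arr=0 -> substrate=4 bound=3 product=13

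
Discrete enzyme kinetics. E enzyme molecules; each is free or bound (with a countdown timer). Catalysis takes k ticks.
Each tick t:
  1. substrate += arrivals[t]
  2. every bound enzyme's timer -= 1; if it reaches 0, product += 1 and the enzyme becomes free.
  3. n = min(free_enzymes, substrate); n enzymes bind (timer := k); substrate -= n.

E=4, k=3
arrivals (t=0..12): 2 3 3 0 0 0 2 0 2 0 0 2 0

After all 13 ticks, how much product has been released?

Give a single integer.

t=0: arr=2 -> substrate=0 bound=2 product=0
t=1: arr=3 -> substrate=1 bound=4 product=0
t=2: arr=3 -> substrate=4 bound=4 product=0
t=3: arr=0 -> substrate=2 bound=4 product=2
t=4: arr=0 -> substrate=0 bound=4 product=4
t=5: arr=0 -> substrate=0 bound=4 product=4
t=6: arr=2 -> substrate=0 bound=4 product=6
t=7: arr=0 -> substrate=0 bound=2 product=8
t=8: arr=2 -> substrate=0 bound=4 product=8
t=9: arr=0 -> substrate=0 bound=2 product=10
t=10: arr=0 -> substrate=0 bound=2 product=10
t=11: arr=2 -> substrate=0 bound=2 product=12
t=12: arr=0 -> substrate=0 bound=2 product=12

Answer: 12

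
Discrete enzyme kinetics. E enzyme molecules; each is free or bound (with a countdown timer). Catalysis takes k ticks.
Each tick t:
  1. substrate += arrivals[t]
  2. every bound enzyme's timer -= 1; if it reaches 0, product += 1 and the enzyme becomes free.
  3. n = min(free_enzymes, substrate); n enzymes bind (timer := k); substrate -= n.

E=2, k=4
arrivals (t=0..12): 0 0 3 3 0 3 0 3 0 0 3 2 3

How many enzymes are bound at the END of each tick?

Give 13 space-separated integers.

t=0: arr=0 -> substrate=0 bound=0 product=0
t=1: arr=0 -> substrate=0 bound=0 product=0
t=2: arr=3 -> substrate=1 bound=2 product=0
t=3: arr=3 -> substrate=4 bound=2 product=0
t=4: arr=0 -> substrate=4 bound=2 product=0
t=5: arr=3 -> substrate=7 bound=2 product=0
t=6: arr=0 -> substrate=5 bound=2 product=2
t=7: arr=3 -> substrate=8 bound=2 product=2
t=8: arr=0 -> substrate=8 bound=2 product=2
t=9: arr=0 -> substrate=8 bound=2 product=2
t=10: arr=3 -> substrate=9 bound=2 product=4
t=11: arr=2 -> substrate=11 bound=2 product=4
t=12: arr=3 -> substrate=14 bound=2 product=4

Answer: 0 0 2 2 2 2 2 2 2 2 2 2 2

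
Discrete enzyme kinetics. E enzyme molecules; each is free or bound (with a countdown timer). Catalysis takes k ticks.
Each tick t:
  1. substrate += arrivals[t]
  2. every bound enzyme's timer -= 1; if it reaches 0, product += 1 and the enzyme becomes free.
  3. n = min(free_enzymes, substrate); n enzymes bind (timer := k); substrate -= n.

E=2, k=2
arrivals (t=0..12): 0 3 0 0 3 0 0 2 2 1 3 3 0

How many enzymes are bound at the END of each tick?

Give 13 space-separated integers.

Answer: 0 2 2 1 2 2 2 2 2 2 2 2 2

Derivation:
t=0: arr=0 -> substrate=0 bound=0 product=0
t=1: arr=3 -> substrate=1 bound=2 product=0
t=2: arr=0 -> substrate=1 bound=2 product=0
t=3: arr=0 -> substrate=0 bound=1 product=2
t=4: arr=3 -> substrate=2 bound=2 product=2
t=5: arr=0 -> substrate=1 bound=2 product=3
t=6: arr=0 -> substrate=0 bound=2 product=4
t=7: arr=2 -> substrate=1 bound=2 product=5
t=8: arr=2 -> substrate=2 bound=2 product=6
t=9: arr=1 -> substrate=2 bound=2 product=7
t=10: arr=3 -> substrate=4 bound=2 product=8
t=11: arr=3 -> substrate=6 bound=2 product=9
t=12: arr=0 -> substrate=5 bound=2 product=10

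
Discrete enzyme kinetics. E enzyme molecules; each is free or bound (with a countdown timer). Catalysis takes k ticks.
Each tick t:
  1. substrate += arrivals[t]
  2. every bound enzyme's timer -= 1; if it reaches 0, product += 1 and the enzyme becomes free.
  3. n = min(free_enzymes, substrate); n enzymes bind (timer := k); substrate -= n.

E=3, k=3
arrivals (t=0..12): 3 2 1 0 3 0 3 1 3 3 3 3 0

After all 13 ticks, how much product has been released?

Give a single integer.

t=0: arr=3 -> substrate=0 bound=3 product=0
t=1: arr=2 -> substrate=2 bound=3 product=0
t=2: arr=1 -> substrate=3 bound=3 product=0
t=3: arr=0 -> substrate=0 bound=3 product=3
t=4: arr=3 -> substrate=3 bound=3 product=3
t=5: arr=0 -> substrate=3 bound=3 product=3
t=6: arr=3 -> substrate=3 bound=3 product=6
t=7: arr=1 -> substrate=4 bound=3 product=6
t=8: arr=3 -> substrate=7 bound=3 product=6
t=9: arr=3 -> substrate=7 bound=3 product=9
t=10: arr=3 -> substrate=10 bound=3 product=9
t=11: arr=3 -> substrate=13 bound=3 product=9
t=12: arr=0 -> substrate=10 bound=3 product=12

Answer: 12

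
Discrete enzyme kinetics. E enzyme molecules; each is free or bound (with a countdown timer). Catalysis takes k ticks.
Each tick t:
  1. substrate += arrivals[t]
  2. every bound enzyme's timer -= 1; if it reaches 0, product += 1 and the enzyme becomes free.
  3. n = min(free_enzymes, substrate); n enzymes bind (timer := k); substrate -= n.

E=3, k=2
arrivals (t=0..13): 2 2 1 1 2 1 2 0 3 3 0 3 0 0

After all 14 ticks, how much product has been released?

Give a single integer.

Answer: 17

Derivation:
t=0: arr=2 -> substrate=0 bound=2 product=0
t=1: arr=2 -> substrate=1 bound=3 product=0
t=2: arr=1 -> substrate=0 bound=3 product=2
t=3: arr=1 -> substrate=0 bound=3 product=3
t=4: arr=2 -> substrate=0 bound=3 product=5
t=5: arr=1 -> substrate=0 bound=3 product=6
t=6: arr=2 -> substrate=0 bound=3 product=8
t=7: arr=0 -> substrate=0 bound=2 product=9
t=8: arr=3 -> substrate=0 bound=3 product=11
t=9: arr=3 -> substrate=3 bound=3 product=11
t=10: arr=0 -> substrate=0 bound=3 product=14
t=11: arr=3 -> substrate=3 bound=3 product=14
t=12: arr=0 -> substrate=0 bound=3 product=17
t=13: arr=0 -> substrate=0 bound=3 product=17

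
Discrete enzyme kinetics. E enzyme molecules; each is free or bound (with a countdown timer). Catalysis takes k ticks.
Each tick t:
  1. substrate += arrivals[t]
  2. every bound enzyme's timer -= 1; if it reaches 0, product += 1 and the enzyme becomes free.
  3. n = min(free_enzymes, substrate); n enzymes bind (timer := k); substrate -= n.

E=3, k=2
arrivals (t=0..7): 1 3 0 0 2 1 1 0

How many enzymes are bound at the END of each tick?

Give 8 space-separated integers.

t=0: arr=1 -> substrate=0 bound=1 product=0
t=1: arr=3 -> substrate=1 bound=3 product=0
t=2: arr=0 -> substrate=0 bound=3 product=1
t=3: arr=0 -> substrate=0 bound=1 product=3
t=4: arr=2 -> substrate=0 bound=2 product=4
t=5: arr=1 -> substrate=0 bound=3 product=4
t=6: arr=1 -> substrate=0 bound=2 product=6
t=7: arr=0 -> substrate=0 bound=1 product=7

Answer: 1 3 3 1 2 3 2 1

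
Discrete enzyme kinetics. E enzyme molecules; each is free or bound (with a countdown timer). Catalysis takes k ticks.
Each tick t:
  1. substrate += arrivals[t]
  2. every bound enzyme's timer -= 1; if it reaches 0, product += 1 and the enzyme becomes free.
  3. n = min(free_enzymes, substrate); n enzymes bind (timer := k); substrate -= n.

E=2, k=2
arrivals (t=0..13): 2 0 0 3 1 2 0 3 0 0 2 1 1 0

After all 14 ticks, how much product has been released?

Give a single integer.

Answer: 12

Derivation:
t=0: arr=2 -> substrate=0 bound=2 product=0
t=1: arr=0 -> substrate=0 bound=2 product=0
t=2: arr=0 -> substrate=0 bound=0 product=2
t=3: arr=3 -> substrate=1 bound=2 product=2
t=4: arr=1 -> substrate=2 bound=2 product=2
t=5: arr=2 -> substrate=2 bound=2 product=4
t=6: arr=0 -> substrate=2 bound=2 product=4
t=7: arr=3 -> substrate=3 bound=2 product=6
t=8: arr=0 -> substrate=3 bound=2 product=6
t=9: arr=0 -> substrate=1 bound=2 product=8
t=10: arr=2 -> substrate=3 bound=2 product=8
t=11: arr=1 -> substrate=2 bound=2 product=10
t=12: arr=1 -> substrate=3 bound=2 product=10
t=13: arr=0 -> substrate=1 bound=2 product=12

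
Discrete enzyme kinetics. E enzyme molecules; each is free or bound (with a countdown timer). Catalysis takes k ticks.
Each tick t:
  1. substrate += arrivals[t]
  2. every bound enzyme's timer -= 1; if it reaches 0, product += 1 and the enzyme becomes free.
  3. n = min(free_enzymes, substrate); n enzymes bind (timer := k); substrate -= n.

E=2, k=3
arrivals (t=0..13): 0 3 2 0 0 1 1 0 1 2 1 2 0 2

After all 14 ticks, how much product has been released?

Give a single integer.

t=0: arr=0 -> substrate=0 bound=0 product=0
t=1: arr=3 -> substrate=1 bound=2 product=0
t=2: arr=2 -> substrate=3 bound=2 product=0
t=3: arr=0 -> substrate=3 bound=2 product=0
t=4: arr=0 -> substrate=1 bound=2 product=2
t=5: arr=1 -> substrate=2 bound=2 product=2
t=6: arr=1 -> substrate=3 bound=2 product=2
t=7: arr=0 -> substrate=1 bound=2 product=4
t=8: arr=1 -> substrate=2 bound=2 product=4
t=9: arr=2 -> substrate=4 bound=2 product=4
t=10: arr=1 -> substrate=3 bound=2 product=6
t=11: arr=2 -> substrate=5 bound=2 product=6
t=12: arr=0 -> substrate=5 bound=2 product=6
t=13: arr=2 -> substrate=5 bound=2 product=8

Answer: 8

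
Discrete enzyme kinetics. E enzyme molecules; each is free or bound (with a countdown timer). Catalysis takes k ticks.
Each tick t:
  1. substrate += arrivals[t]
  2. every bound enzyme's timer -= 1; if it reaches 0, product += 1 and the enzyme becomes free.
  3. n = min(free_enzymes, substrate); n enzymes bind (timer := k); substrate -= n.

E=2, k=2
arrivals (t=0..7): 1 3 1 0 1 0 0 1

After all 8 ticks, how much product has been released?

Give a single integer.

Answer: 6

Derivation:
t=0: arr=1 -> substrate=0 bound=1 product=0
t=1: arr=3 -> substrate=2 bound=2 product=0
t=2: arr=1 -> substrate=2 bound=2 product=1
t=3: arr=0 -> substrate=1 bound=2 product=2
t=4: arr=1 -> substrate=1 bound=2 product=3
t=5: arr=0 -> substrate=0 bound=2 product=4
t=6: arr=0 -> substrate=0 bound=1 product=5
t=7: arr=1 -> substrate=0 bound=1 product=6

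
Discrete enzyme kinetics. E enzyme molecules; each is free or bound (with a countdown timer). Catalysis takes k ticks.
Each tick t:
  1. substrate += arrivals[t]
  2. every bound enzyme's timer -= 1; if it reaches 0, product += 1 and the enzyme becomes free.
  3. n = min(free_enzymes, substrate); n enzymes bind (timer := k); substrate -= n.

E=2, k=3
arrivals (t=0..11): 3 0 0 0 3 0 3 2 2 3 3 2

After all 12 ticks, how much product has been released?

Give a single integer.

t=0: arr=3 -> substrate=1 bound=2 product=0
t=1: arr=0 -> substrate=1 bound=2 product=0
t=2: arr=0 -> substrate=1 bound=2 product=0
t=3: arr=0 -> substrate=0 bound=1 product=2
t=4: arr=3 -> substrate=2 bound=2 product=2
t=5: arr=0 -> substrate=2 bound=2 product=2
t=6: arr=3 -> substrate=4 bound=2 product=3
t=7: arr=2 -> substrate=5 bound=2 product=4
t=8: arr=2 -> substrate=7 bound=2 product=4
t=9: arr=3 -> substrate=9 bound=2 product=5
t=10: arr=3 -> substrate=11 bound=2 product=6
t=11: arr=2 -> substrate=13 bound=2 product=6

Answer: 6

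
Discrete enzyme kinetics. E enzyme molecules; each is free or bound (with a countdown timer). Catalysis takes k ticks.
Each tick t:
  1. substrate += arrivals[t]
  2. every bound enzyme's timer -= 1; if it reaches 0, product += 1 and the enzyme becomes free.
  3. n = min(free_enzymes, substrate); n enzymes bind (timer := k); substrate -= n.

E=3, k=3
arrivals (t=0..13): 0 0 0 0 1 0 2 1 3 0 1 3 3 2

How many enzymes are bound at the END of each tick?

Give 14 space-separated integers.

t=0: arr=0 -> substrate=0 bound=0 product=0
t=1: arr=0 -> substrate=0 bound=0 product=0
t=2: arr=0 -> substrate=0 bound=0 product=0
t=3: arr=0 -> substrate=0 bound=0 product=0
t=4: arr=1 -> substrate=0 bound=1 product=0
t=5: arr=0 -> substrate=0 bound=1 product=0
t=6: arr=2 -> substrate=0 bound=3 product=0
t=7: arr=1 -> substrate=0 bound=3 product=1
t=8: arr=3 -> substrate=3 bound=3 product=1
t=9: arr=0 -> substrate=1 bound=3 product=3
t=10: arr=1 -> substrate=1 bound=3 product=4
t=11: arr=3 -> substrate=4 bound=3 product=4
t=12: arr=3 -> substrate=5 bound=3 product=6
t=13: arr=2 -> substrate=6 bound=3 product=7

Answer: 0 0 0 0 1 1 3 3 3 3 3 3 3 3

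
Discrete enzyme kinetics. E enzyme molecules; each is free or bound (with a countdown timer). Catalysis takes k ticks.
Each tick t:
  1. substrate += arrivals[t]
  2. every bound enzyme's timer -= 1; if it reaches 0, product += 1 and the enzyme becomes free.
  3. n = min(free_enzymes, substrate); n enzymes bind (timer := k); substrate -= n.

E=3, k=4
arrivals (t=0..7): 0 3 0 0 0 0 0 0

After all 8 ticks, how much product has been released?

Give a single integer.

t=0: arr=0 -> substrate=0 bound=0 product=0
t=1: arr=3 -> substrate=0 bound=3 product=0
t=2: arr=0 -> substrate=0 bound=3 product=0
t=3: arr=0 -> substrate=0 bound=3 product=0
t=4: arr=0 -> substrate=0 bound=3 product=0
t=5: arr=0 -> substrate=0 bound=0 product=3
t=6: arr=0 -> substrate=0 bound=0 product=3
t=7: arr=0 -> substrate=0 bound=0 product=3

Answer: 3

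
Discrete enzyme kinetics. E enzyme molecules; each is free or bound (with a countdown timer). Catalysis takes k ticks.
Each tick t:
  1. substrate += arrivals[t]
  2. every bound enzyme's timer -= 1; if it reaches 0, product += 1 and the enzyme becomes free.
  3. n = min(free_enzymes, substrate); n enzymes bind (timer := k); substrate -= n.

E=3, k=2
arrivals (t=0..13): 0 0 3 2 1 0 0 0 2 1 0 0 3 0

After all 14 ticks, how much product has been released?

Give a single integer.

Answer: 9

Derivation:
t=0: arr=0 -> substrate=0 bound=0 product=0
t=1: arr=0 -> substrate=0 bound=0 product=0
t=2: arr=3 -> substrate=0 bound=3 product=0
t=3: arr=2 -> substrate=2 bound=3 product=0
t=4: arr=1 -> substrate=0 bound=3 product=3
t=5: arr=0 -> substrate=0 bound=3 product=3
t=6: arr=0 -> substrate=0 bound=0 product=6
t=7: arr=0 -> substrate=0 bound=0 product=6
t=8: arr=2 -> substrate=0 bound=2 product=6
t=9: arr=1 -> substrate=0 bound=3 product=6
t=10: arr=0 -> substrate=0 bound=1 product=8
t=11: arr=0 -> substrate=0 bound=0 product=9
t=12: arr=3 -> substrate=0 bound=3 product=9
t=13: arr=0 -> substrate=0 bound=3 product=9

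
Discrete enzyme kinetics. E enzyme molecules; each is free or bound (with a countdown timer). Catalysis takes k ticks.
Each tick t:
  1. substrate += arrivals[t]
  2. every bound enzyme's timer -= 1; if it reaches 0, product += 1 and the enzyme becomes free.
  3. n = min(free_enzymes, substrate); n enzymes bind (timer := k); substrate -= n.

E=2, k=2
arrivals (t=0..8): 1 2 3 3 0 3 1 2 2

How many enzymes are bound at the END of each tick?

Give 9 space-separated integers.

Answer: 1 2 2 2 2 2 2 2 2

Derivation:
t=0: arr=1 -> substrate=0 bound=1 product=0
t=1: arr=2 -> substrate=1 bound=2 product=0
t=2: arr=3 -> substrate=3 bound=2 product=1
t=3: arr=3 -> substrate=5 bound=2 product=2
t=4: arr=0 -> substrate=4 bound=2 product=3
t=5: arr=3 -> substrate=6 bound=2 product=4
t=6: arr=1 -> substrate=6 bound=2 product=5
t=7: arr=2 -> substrate=7 bound=2 product=6
t=8: arr=2 -> substrate=8 bound=2 product=7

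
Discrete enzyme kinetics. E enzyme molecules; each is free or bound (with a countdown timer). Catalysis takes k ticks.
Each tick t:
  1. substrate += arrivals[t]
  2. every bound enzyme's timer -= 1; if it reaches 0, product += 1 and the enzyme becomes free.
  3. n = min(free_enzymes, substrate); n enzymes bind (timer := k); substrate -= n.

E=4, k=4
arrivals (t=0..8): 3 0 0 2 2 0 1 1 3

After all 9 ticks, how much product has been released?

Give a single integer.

Answer: 7

Derivation:
t=0: arr=3 -> substrate=0 bound=3 product=0
t=1: arr=0 -> substrate=0 bound=3 product=0
t=2: arr=0 -> substrate=0 bound=3 product=0
t=3: arr=2 -> substrate=1 bound=4 product=0
t=4: arr=2 -> substrate=0 bound=4 product=3
t=5: arr=0 -> substrate=0 bound=4 product=3
t=6: arr=1 -> substrate=1 bound=4 product=3
t=7: arr=1 -> substrate=1 bound=4 product=4
t=8: arr=3 -> substrate=1 bound=4 product=7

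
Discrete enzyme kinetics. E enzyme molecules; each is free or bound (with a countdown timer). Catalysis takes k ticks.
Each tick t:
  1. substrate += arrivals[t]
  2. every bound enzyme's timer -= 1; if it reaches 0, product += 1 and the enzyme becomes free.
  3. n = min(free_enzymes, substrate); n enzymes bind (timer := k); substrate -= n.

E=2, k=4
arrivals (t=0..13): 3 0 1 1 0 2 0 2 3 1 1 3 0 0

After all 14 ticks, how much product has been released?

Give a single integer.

t=0: arr=3 -> substrate=1 bound=2 product=0
t=1: arr=0 -> substrate=1 bound=2 product=0
t=2: arr=1 -> substrate=2 bound=2 product=0
t=3: arr=1 -> substrate=3 bound=2 product=0
t=4: arr=0 -> substrate=1 bound=2 product=2
t=5: arr=2 -> substrate=3 bound=2 product=2
t=6: arr=0 -> substrate=3 bound=2 product=2
t=7: arr=2 -> substrate=5 bound=2 product=2
t=8: arr=3 -> substrate=6 bound=2 product=4
t=9: arr=1 -> substrate=7 bound=2 product=4
t=10: arr=1 -> substrate=8 bound=2 product=4
t=11: arr=3 -> substrate=11 bound=2 product=4
t=12: arr=0 -> substrate=9 bound=2 product=6
t=13: arr=0 -> substrate=9 bound=2 product=6

Answer: 6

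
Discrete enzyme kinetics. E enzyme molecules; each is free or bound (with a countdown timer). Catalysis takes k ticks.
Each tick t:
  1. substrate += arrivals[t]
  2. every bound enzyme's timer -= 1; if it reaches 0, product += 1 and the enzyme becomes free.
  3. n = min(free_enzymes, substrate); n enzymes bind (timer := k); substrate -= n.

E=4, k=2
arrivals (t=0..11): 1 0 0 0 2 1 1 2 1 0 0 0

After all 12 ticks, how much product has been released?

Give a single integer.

Answer: 8

Derivation:
t=0: arr=1 -> substrate=0 bound=1 product=0
t=1: arr=0 -> substrate=0 bound=1 product=0
t=2: arr=0 -> substrate=0 bound=0 product=1
t=3: arr=0 -> substrate=0 bound=0 product=1
t=4: arr=2 -> substrate=0 bound=2 product=1
t=5: arr=1 -> substrate=0 bound=3 product=1
t=6: arr=1 -> substrate=0 bound=2 product=3
t=7: arr=2 -> substrate=0 bound=3 product=4
t=8: arr=1 -> substrate=0 bound=3 product=5
t=9: arr=0 -> substrate=0 bound=1 product=7
t=10: arr=0 -> substrate=0 bound=0 product=8
t=11: arr=0 -> substrate=0 bound=0 product=8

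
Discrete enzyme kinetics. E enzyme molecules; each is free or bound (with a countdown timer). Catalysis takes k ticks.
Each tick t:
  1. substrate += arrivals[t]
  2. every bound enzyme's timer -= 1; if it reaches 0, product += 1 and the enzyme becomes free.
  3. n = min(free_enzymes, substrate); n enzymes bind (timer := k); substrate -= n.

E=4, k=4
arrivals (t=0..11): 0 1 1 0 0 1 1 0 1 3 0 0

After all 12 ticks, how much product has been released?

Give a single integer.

Answer: 4

Derivation:
t=0: arr=0 -> substrate=0 bound=0 product=0
t=1: arr=1 -> substrate=0 bound=1 product=0
t=2: arr=1 -> substrate=0 bound=2 product=0
t=3: arr=0 -> substrate=0 bound=2 product=0
t=4: arr=0 -> substrate=0 bound=2 product=0
t=5: arr=1 -> substrate=0 bound=2 product=1
t=6: arr=1 -> substrate=0 bound=2 product=2
t=7: arr=0 -> substrate=0 bound=2 product=2
t=8: arr=1 -> substrate=0 bound=3 product=2
t=9: arr=3 -> substrate=1 bound=4 product=3
t=10: arr=0 -> substrate=0 bound=4 product=4
t=11: arr=0 -> substrate=0 bound=4 product=4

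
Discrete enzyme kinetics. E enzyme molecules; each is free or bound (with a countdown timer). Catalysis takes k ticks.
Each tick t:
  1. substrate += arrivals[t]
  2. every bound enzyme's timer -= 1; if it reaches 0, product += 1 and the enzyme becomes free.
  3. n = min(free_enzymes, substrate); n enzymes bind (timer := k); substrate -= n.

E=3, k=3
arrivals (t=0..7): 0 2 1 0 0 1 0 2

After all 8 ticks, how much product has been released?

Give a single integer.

Answer: 3

Derivation:
t=0: arr=0 -> substrate=0 bound=0 product=0
t=1: arr=2 -> substrate=0 bound=2 product=0
t=2: arr=1 -> substrate=0 bound=3 product=0
t=3: arr=0 -> substrate=0 bound=3 product=0
t=4: arr=0 -> substrate=0 bound=1 product=2
t=5: arr=1 -> substrate=0 bound=1 product=3
t=6: arr=0 -> substrate=0 bound=1 product=3
t=7: arr=2 -> substrate=0 bound=3 product=3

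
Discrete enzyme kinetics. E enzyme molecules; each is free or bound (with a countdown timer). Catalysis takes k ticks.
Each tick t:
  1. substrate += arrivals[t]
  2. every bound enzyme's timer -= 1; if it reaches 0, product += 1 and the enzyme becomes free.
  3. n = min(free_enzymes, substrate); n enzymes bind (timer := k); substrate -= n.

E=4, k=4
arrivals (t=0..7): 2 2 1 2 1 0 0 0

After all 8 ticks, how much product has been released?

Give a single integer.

Answer: 4

Derivation:
t=0: arr=2 -> substrate=0 bound=2 product=0
t=1: arr=2 -> substrate=0 bound=4 product=0
t=2: arr=1 -> substrate=1 bound=4 product=0
t=3: arr=2 -> substrate=3 bound=4 product=0
t=4: arr=1 -> substrate=2 bound=4 product=2
t=5: arr=0 -> substrate=0 bound=4 product=4
t=6: arr=0 -> substrate=0 bound=4 product=4
t=7: arr=0 -> substrate=0 bound=4 product=4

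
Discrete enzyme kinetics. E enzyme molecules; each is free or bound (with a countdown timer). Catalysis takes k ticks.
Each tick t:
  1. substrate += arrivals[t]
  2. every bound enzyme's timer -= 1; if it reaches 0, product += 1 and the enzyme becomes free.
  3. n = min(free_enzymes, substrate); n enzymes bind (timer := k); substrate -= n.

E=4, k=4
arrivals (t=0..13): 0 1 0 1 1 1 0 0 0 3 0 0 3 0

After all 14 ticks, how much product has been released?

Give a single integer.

Answer: 7

Derivation:
t=0: arr=0 -> substrate=0 bound=0 product=0
t=1: arr=1 -> substrate=0 bound=1 product=0
t=2: arr=0 -> substrate=0 bound=1 product=0
t=3: arr=1 -> substrate=0 bound=2 product=0
t=4: arr=1 -> substrate=0 bound=3 product=0
t=5: arr=1 -> substrate=0 bound=3 product=1
t=6: arr=0 -> substrate=0 bound=3 product=1
t=7: arr=0 -> substrate=0 bound=2 product=2
t=8: arr=0 -> substrate=0 bound=1 product=3
t=9: arr=3 -> substrate=0 bound=3 product=4
t=10: arr=0 -> substrate=0 bound=3 product=4
t=11: arr=0 -> substrate=0 bound=3 product=4
t=12: arr=3 -> substrate=2 bound=4 product=4
t=13: arr=0 -> substrate=0 bound=3 product=7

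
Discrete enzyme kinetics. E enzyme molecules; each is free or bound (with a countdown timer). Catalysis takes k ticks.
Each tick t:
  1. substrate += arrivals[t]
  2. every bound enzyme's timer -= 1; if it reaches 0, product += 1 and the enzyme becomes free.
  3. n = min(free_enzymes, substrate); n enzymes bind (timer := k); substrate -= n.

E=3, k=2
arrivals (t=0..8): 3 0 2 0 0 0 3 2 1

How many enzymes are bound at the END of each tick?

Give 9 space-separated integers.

Answer: 3 3 2 2 0 0 3 3 3

Derivation:
t=0: arr=3 -> substrate=0 bound=3 product=0
t=1: arr=0 -> substrate=0 bound=3 product=0
t=2: arr=2 -> substrate=0 bound=2 product=3
t=3: arr=0 -> substrate=0 bound=2 product=3
t=4: arr=0 -> substrate=0 bound=0 product=5
t=5: arr=0 -> substrate=0 bound=0 product=5
t=6: arr=3 -> substrate=0 bound=3 product=5
t=7: arr=2 -> substrate=2 bound=3 product=5
t=8: arr=1 -> substrate=0 bound=3 product=8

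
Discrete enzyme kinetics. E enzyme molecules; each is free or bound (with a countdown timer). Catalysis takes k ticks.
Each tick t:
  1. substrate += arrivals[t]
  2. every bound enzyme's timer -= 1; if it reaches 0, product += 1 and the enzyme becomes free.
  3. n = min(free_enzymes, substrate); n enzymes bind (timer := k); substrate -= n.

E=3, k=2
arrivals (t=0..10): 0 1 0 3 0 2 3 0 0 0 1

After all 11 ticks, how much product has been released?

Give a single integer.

t=0: arr=0 -> substrate=0 bound=0 product=0
t=1: arr=1 -> substrate=0 bound=1 product=0
t=2: arr=0 -> substrate=0 bound=1 product=0
t=3: arr=3 -> substrate=0 bound=3 product=1
t=4: arr=0 -> substrate=0 bound=3 product=1
t=5: arr=2 -> substrate=0 bound=2 product=4
t=6: arr=3 -> substrate=2 bound=3 product=4
t=7: arr=0 -> substrate=0 bound=3 product=6
t=8: arr=0 -> substrate=0 bound=2 product=7
t=9: arr=0 -> substrate=0 bound=0 product=9
t=10: arr=1 -> substrate=0 bound=1 product=9

Answer: 9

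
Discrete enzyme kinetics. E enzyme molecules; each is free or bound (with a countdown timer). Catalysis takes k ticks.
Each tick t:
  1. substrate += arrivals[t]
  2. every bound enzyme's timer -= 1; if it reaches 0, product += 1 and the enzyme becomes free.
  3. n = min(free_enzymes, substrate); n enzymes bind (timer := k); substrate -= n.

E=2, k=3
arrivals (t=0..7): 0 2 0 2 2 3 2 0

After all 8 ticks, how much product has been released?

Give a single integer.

t=0: arr=0 -> substrate=0 bound=0 product=0
t=1: arr=2 -> substrate=0 bound=2 product=0
t=2: arr=0 -> substrate=0 bound=2 product=0
t=3: arr=2 -> substrate=2 bound=2 product=0
t=4: arr=2 -> substrate=2 bound=2 product=2
t=5: arr=3 -> substrate=5 bound=2 product=2
t=6: arr=2 -> substrate=7 bound=2 product=2
t=7: arr=0 -> substrate=5 bound=2 product=4

Answer: 4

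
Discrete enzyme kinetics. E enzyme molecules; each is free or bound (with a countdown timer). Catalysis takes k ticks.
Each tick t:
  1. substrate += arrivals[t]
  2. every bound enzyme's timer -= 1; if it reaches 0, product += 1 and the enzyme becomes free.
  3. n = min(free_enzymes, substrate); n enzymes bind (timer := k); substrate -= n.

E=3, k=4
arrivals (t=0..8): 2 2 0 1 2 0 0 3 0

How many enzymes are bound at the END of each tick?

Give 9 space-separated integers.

t=0: arr=2 -> substrate=0 bound=2 product=0
t=1: arr=2 -> substrate=1 bound=3 product=0
t=2: arr=0 -> substrate=1 bound=3 product=0
t=3: arr=1 -> substrate=2 bound=3 product=0
t=4: arr=2 -> substrate=2 bound=3 product=2
t=5: arr=0 -> substrate=1 bound=3 product=3
t=6: arr=0 -> substrate=1 bound=3 product=3
t=7: arr=3 -> substrate=4 bound=3 product=3
t=8: arr=0 -> substrate=2 bound=3 product=5

Answer: 2 3 3 3 3 3 3 3 3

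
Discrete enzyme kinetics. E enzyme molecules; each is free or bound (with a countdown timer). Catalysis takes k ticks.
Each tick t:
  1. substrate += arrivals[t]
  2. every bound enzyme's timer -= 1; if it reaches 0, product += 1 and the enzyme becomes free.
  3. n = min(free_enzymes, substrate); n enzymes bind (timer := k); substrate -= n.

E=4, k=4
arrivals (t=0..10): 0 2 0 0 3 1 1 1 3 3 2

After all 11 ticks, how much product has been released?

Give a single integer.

Answer: 6

Derivation:
t=0: arr=0 -> substrate=0 bound=0 product=0
t=1: arr=2 -> substrate=0 bound=2 product=0
t=2: arr=0 -> substrate=0 bound=2 product=0
t=3: arr=0 -> substrate=0 bound=2 product=0
t=4: arr=3 -> substrate=1 bound=4 product=0
t=5: arr=1 -> substrate=0 bound=4 product=2
t=6: arr=1 -> substrate=1 bound=4 product=2
t=7: arr=1 -> substrate=2 bound=4 product=2
t=8: arr=3 -> substrate=3 bound=4 product=4
t=9: arr=3 -> substrate=4 bound=4 product=6
t=10: arr=2 -> substrate=6 bound=4 product=6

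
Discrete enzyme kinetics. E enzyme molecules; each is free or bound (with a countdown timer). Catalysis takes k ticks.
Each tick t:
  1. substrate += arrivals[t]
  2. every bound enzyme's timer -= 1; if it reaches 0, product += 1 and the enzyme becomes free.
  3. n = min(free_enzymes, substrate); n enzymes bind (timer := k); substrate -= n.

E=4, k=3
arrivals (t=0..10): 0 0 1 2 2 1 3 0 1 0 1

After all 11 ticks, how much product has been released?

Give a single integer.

t=0: arr=0 -> substrate=0 bound=0 product=0
t=1: arr=0 -> substrate=0 bound=0 product=0
t=2: arr=1 -> substrate=0 bound=1 product=0
t=3: arr=2 -> substrate=0 bound=3 product=0
t=4: arr=2 -> substrate=1 bound=4 product=0
t=5: arr=1 -> substrate=1 bound=4 product=1
t=6: arr=3 -> substrate=2 bound=4 product=3
t=7: arr=0 -> substrate=1 bound=4 product=4
t=8: arr=1 -> substrate=1 bound=4 product=5
t=9: arr=0 -> substrate=0 bound=3 product=7
t=10: arr=1 -> substrate=0 bound=3 product=8

Answer: 8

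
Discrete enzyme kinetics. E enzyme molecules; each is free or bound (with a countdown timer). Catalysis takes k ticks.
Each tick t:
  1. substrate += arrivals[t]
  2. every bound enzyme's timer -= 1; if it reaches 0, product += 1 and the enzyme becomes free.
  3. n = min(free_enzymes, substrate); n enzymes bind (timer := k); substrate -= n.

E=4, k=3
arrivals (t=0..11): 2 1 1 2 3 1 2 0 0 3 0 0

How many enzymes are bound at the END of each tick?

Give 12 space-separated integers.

t=0: arr=2 -> substrate=0 bound=2 product=0
t=1: arr=1 -> substrate=0 bound=3 product=0
t=2: arr=1 -> substrate=0 bound=4 product=0
t=3: arr=2 -> substrate=0 bound=4 product=2
t=4: arr=3 -> substrate=2 bound=4 product=3
t=5: arr=1 -> substrate=2 bound=4 product=4
t=6: arr=2 -> substrate=2 bound=4 product=6
t=7: arr=0 -> substrate=1 bound=4 product=7
t=8: arr=0 -> substrate=0 bound=4 product=8
t=9: arr=3 -> substrate=1 bound=4 product=10
t=10: arr=0 -> substrate=0 bound=4 product=11
t=11: arr=0 -> substrate=0 bound=3 product=12

Answer: 2 3 4 4 4 4 4 4 4 4 4 3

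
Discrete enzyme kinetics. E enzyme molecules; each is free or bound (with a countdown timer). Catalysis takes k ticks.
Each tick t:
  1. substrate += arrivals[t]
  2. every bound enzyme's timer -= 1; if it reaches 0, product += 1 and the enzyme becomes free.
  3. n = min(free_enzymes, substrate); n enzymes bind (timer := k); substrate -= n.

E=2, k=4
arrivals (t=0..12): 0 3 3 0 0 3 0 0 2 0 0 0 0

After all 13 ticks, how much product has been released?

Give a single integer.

Answer: 4

Derivation:
t=0: arr=0 -> substrate=0 bound=0 product=0
t=1: arr=3 -> substrate=1 bound=2 product=0
t=2: arr=3 -> substrate=4 bound=2 product=0
t=3: arr=0 -> substrate=4 bound=2 product=0
t=4: arr=0 -> substrate=4 bound=2 product=0
t=5: arr=3 -> substrate=5 bound=2 product=2
t=6: arr=0 -> substrate=5 bound=2 product=2
t=7: arr=0 -> substrate=5 bound=2 product=2
t=8: arr=2 -> substrate=7 bound=2 product=2
t=9: arr=0 -> substrate=5 bound=2 product=4
t=10: arr=0 -> substrate=5 bound=2 product=4
t=11: arr=0 -> substrate=5 bound=2 product=4
t=12: arr=0 -> substrate=5 bound=2 product=4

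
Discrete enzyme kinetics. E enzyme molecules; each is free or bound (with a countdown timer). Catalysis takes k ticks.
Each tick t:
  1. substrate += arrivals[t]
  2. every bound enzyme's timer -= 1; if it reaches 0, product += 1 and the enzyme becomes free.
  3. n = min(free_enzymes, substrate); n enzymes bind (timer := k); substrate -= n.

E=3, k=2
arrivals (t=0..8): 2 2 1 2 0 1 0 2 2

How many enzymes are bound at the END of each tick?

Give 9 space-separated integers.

Answer: 2 3 3 3 2 2 1 2 3

Derivation:
t=0: arr=2 -> substrate=0 bound=2 product=0
t=1: arr=2 -> substrate=1 bound=3 product=0
t=2: arr=1 -> substrate=0 bound=3 product=2
t=3: arr=2 -> substrate=1 bound=3 product=3
t=4: arr=0 -> substrate=0 bound=2 product=5
t=5: arr=1 -> substrate=0 bound=2 product=6
t=6: arr=0 -> substrate=0 bound=1 product=7
t=7: arr=2 -> substrate=0 bound=2 product=8
t=8: arr=2 -> substrate=1 bound=3 product=8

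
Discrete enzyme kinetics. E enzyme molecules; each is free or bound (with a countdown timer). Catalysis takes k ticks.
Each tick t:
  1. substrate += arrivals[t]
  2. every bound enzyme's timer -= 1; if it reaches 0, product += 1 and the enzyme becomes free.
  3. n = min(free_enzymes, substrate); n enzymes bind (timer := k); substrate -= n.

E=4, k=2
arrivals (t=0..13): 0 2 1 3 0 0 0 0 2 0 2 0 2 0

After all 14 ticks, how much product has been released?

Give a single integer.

Answer: 10

Derivation:
t=0: arr=0 -> substrate=0 bound=0 product=0
t=1: arr=2 -> substrate=0 bound=2 product=0
t=2: arr=1 -> substrate=0 bound=3 product=0
t=3: arr=3 -> substrate=0 bound=4 product=2
t=4: arr=0 -> substrate=0 bound=3 product=3
t=5: arr=0 -> substrate=0 bound=0 product=6
t=6: arr=0 -> substrate=0 bound=0 product=6
t=7: arr=0 -> substrate=0 bound=0 product=6
t=8: arr=2 -> substrate=0 bound=2 product=6
t=9: arr=0 -> substrate=0 bound=2 product=6
t=10: arr=2 -> substrate=0 bound=2 product=8
t=11: arr=0 -> substrate=0 bound=2 product=8
t=12: arr=2 -> substrate=0 bound=2 product=10
t=13: arr=0 -> substrate=0 bound=2 product=10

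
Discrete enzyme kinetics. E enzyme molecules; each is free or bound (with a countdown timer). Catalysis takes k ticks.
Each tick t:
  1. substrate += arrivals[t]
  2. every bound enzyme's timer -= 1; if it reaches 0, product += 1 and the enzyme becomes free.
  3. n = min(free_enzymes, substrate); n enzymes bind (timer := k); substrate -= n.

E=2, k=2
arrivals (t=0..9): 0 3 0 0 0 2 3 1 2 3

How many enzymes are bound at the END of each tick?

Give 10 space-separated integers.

Answer: 0 2 2 1 1 2 2 2 2 2

Derivation:
t=0: arr=0 -> substrate=0 bound=0 product=0
t=1: arr=3 -> substrate=1 bound=2 product=0
t=2: arr=0 -> substrate=1 bound=2 product=0
t=3: arr=0 -> substrate=0 bound=1 product=2
t=4: arr=0 -> substrate=0 bound=1 product=2
t=5: arr=2 -> substrate=0 bound=2 product=3
t=6: arr=3 -> substrate=3 bound=2 product=3
t=7: arr=1 -> substrate=2 bound=2 product=5
t=8: arr=2 -> substrate=4 bound=2 product=5
t=9: arr=3 -> substrate=5 bound=2 product=7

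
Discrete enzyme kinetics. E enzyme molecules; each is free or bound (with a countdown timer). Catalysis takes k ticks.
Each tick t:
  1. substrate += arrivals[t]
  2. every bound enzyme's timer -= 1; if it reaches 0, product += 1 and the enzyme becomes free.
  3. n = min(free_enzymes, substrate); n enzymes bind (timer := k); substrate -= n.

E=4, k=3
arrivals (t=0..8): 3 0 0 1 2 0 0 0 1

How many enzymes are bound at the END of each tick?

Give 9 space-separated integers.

t=0: arr=3 -> substrate=0 bound=3 product=0
t=1: arr=0 -> substrate=0 bound=3 product=0
t=2: arr=0 -> substrate=0 bound=3 product=0
t=3: arr=1 -> substrate=0 bound=1 product=3
t=4: arr=2 -> substrate=0 bound=3 product=3
t=5: arr=0 -> substrate=0 bound=3 product=3
t=6: arr=0 -> substrate=0 bound=2 product=4
t=7: arr=0 -> substrate=0 bound=0 product=6
t=8: arr=1 -> substrate=0 bound=1 product=6

Answer: 3 3 3 1 3 3 2 0 1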